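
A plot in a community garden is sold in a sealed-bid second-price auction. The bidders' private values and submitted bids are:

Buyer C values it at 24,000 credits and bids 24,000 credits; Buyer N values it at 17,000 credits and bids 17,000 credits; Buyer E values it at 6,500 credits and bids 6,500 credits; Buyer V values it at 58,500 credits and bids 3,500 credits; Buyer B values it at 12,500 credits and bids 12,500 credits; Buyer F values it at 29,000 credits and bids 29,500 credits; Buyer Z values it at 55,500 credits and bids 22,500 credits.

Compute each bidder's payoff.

Bids in descending order: Buyer F 29,500 credits, then Buyer C 24,000 credits, then Buyer Z 22,500 credits, then Buyer N 17,000 credits, then Buyer B 12,500 credits, then Buyer E 6,500 credits, then Buyer V 3,500 credits.
Buyer F has the top bid and wins; the price is the second-highest bid, 24,000 credits.
Buyer F's payoff = 29,000 credits − 24,000 credits = 5,000 credits. All other bidders lose, so their payoff is 0.

Buyer C 0 credits, Buyer N 0 credits, Buyer E 0 credits, Buyer V 0 credits, Buyer B 0 credits, Buyer F 5,000 credits, Buyer Z 0 credits.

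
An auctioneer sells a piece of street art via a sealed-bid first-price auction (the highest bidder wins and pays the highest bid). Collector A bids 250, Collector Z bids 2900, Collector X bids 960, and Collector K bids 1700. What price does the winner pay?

Ranking the bids: Collector Z 2900 > Collector K 1700 > Collector X 960 > Collector A 250.
Collector Z is the highest bidder, so Collector Z wins.
Under the first-price rule, the price is the highest bid: 2900.

2900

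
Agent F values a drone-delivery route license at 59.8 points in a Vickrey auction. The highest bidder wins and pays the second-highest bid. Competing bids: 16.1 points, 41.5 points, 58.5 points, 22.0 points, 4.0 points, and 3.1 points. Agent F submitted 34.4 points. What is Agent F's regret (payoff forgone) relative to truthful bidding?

The highest competing bid is 58.5 points.
Bidding truthfully at 59.8 points: Agent F has the top bid, wins, and pays the second-highest bid 58.5 points. Payoff = 59.8 points − 58.5 points = 1.3 points.
Bidding 34.4 points: the top bid is 58.5 points (a rival), so Agent F loses. Payoff = 0.0 points.
Regret = truthful payoff − actual payoff = 1.3 points − 0.0 points = 1.3 points.

Regret: 1.3 points.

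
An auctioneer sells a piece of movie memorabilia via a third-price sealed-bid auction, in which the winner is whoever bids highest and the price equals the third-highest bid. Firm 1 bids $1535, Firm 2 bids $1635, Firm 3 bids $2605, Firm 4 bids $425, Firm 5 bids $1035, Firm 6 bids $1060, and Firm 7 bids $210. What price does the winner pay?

Price paid: $1535.

Ranking the bids: Firm 3 $2605; Firm 2 $1635; Firm 1 $1535; Firm 6 $1060; Firm 5 $1035; Firm 4 $425; Firm 7 $210.
Firm 3 is the highest bidder, so Firm 3 wins.
Under the third-price rule, the price is the third-highest bid: $1535.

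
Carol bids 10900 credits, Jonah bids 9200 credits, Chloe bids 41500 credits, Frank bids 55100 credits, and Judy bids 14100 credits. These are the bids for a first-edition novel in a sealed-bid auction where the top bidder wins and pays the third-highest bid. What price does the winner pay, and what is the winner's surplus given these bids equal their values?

Bids in descending order: Frank 55100 credits > Chloe 41500 credits > Judy 14100 credits > Carol 10900 credits > Jonah 9200 credits.
Frank is the highest bidder, so Frank wins.
Under the third-price rule, the price is the third-highest bid: 14100 credits.
Surplus = 55100 credits − 14100 credits = 41000 credits.

The winner pays 14100 credits for a surplus of 41000 credits.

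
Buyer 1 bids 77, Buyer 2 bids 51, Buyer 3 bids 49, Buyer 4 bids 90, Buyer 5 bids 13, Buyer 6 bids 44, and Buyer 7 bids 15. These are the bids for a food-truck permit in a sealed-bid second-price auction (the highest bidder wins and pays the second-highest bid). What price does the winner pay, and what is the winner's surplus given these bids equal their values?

Ordered from highest: Buyer 4 90, then Buyer 1 77, then Buyer 2 51, then Buyer 3 49, then Buyer 6 44, then Buyer 7 15, then Buyer 5 13.
Buyer 4 is the highest bidder, so Buyer 4 wins.
Under the second-price rule, the price is the second-highest bid: 77.
Surplus = 90 − 77 = 13.

The winner pays 77 for a surplus of 13.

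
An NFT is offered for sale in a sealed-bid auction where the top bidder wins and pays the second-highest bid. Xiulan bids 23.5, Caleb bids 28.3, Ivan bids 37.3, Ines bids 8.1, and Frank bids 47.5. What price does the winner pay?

37.3

Ordered from highest: Frank 47.5; Ivan 37.3; Caleb 28.3; Xiulan 23.5; Ines 8.1.
Frank is the highest bidder, so Frank wins.
Under the second-price rule, the price is the second-highest bid: 37.3.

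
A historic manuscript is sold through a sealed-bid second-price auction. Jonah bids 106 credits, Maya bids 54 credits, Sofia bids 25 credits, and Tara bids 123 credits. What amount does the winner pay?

The winner pays 106 credits.

Sorted high to low: Tara 123 credits; Jonah 106 credits; Maya 54 credits; Sofia 25 credits.
Tara has the highest bid, so Tara wins.
The second-highest bid is 106 credits, so that is what Tara pays.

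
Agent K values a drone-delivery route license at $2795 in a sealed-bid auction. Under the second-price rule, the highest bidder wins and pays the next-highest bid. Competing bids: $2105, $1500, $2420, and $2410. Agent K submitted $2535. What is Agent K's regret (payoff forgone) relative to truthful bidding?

The highest competing bid is $2420.
Bidding truthfully at $2795: Agent K has the top bid, wins, and pays the second-highest bid $2420. Payoff = $2795 − $2420 = $375.
Bidding $2535: Agent K has the top bid, wins, and pays the second-highest bid $2420. Payoff = $2795 − $2420 = $375.
Regret = truthful payoff − actual payoff = $375 − $375 = $0.

Payoff forgone: $0.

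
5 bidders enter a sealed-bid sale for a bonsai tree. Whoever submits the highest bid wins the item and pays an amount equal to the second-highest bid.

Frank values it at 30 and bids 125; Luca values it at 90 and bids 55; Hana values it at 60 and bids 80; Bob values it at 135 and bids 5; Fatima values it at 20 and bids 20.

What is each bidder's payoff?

Ranking the bids: Frank 125; Hana 80; Luca 55; Fatima 20; Bob 5.
Frank has the top bid and wins; the price is the second-highest bid, 80.
Frank's payoff = 30 − 80 = -50. All other bidders lose, so their payoff is 0.

Payoffs: Frank -50, Luca 0, Hana 0, Bob 0, Fatima 0.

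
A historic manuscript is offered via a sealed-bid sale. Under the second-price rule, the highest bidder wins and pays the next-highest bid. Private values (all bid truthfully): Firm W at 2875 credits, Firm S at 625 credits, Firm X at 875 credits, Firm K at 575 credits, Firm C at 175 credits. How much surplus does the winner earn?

Surplus = 2000 credits.

Sorted high to low: Firm W 2875 credits; Firm X 875 credits; Firm S 625 credits; Firm K 575 credits; Firm C 175 credits.
Firm W wins with the top bid and pays the second-highest, 875 credits.
Surplus = 2875 credits − 875 credits = 2000 credits.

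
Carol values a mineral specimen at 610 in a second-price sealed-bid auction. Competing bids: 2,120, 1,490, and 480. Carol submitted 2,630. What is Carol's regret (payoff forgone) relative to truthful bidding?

The highest competing bid is 2,120.
Bidding truthfully at 610: the top bid is 2,120 (a rival), so Carol loses. Payoff = 0.
Bidding 2,630: Carol has the top bid, wins, and pays the second-highest bid 2,120. Payoff = 610 − 2,120 = -1,510.
Regret = truthful payoff − actual payoff = 0 − -1,510 = 1,510.
This is the dominant-strategy logic: truthful bidding weakly beats any alternative.

Payoff forgone: 1,510.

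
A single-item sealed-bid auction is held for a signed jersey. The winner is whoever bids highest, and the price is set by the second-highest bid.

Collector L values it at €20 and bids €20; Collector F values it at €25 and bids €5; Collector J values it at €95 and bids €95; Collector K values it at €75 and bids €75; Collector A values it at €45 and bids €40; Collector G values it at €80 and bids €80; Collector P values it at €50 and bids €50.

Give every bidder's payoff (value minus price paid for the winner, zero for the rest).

Payoffs: Collector L €0, Collector F €0, Collector J €15, Collector K €0, Collector A €0, Collector G €0, Collector P €0.

Bids in descending order: Collector J €95, then Collector G €80, then Collector K €75, then Collector P €50, then Collector A €40, then Collector L €20, then Collector F €5.
Collector J has the top bid and wins; the price is the second-highest bid, €80.
Collector J's payoff = €95 − €80 = €15. All other bidders lose, so their payoff is 0.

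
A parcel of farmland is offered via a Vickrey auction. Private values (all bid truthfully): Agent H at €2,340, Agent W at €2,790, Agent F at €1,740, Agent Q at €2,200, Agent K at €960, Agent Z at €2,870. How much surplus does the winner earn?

Ordered from highest: Agent Z €2,870 > Agent W €2,790 > Agent H €2,340 > Agent Q €2,200 > Agent F €1,740 > Agent K €960.
Agent Z wins with the top bid and pays the second-highest, €2,790.
Surplus = €2,870 − €2,790 = €80.

Winner's surplus: €80.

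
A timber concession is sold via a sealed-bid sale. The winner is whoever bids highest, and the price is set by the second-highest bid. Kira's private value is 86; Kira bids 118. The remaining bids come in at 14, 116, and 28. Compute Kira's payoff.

Payoff = -30.

Highest competing bid: 116.
Kira's bid 118 is the highest overall, so Kira wins and pays the second-highest bid, 116.
Payoff = value − price = 86 − 116 = -30.
Overbidding won the item at a price above value — truthful bidding would have avoided this loss.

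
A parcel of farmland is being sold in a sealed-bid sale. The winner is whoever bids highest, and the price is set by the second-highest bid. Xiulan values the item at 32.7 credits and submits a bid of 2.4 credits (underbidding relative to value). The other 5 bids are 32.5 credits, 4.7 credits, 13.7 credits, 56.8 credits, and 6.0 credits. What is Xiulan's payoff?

Highest competing bid: 56.8 credits.
Xiulan's bid 2.4 credits is not the highest, so Xiulan loses, pays nothing, and earns zero payoff.

0.0 credits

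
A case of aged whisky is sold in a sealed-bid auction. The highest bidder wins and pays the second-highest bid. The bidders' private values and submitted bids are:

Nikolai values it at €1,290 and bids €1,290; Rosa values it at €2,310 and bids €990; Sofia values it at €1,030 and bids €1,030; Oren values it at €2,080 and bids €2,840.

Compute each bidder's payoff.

Payoffs: Nikolai €0, Rosa €0, Sofia €0, Oren €790.

Ranking the bids: Oren €2,840 > Nikolai €1,290 > Sofia €1,030 > Rosa €990.
Oren has the top bid and wins; the price is the second-highest bid, €1,290.
Oren's payoff = €2,080 − €1,290 = €790. All other bidders lose, so their payoff is 0.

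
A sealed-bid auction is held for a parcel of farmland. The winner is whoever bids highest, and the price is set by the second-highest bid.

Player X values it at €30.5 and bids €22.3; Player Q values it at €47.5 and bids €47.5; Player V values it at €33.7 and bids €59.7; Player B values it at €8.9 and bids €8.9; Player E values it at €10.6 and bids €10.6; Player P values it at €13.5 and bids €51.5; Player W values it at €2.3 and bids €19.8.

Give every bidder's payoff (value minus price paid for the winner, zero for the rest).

Ranking the bids: Player V €59.7; Player P €51.5; Player Q €47.5; Player X €22.3; Player W €19.8; Player E €10.6; Player B €8.9.
Player V has the top bid and wins; the price is the second-highest bid, €51.5.
Player V's payoff = €33.7 − €51.5 = -€17.8. All other bidders lose, so their payoff is 0.

Payoffs: Player X €0.0, Player Q €0.0, Player V -€17.8, Player B €0.0, Player E €0.0, Player P €0.0, Player W €0.0.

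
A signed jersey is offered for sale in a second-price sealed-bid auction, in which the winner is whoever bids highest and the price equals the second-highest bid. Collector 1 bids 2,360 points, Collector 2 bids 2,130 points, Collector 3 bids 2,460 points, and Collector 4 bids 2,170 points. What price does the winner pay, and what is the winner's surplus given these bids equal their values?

The winner pays 2,360 points for a surplus of 100 points.

Ranking the bids: Collector 3 2,460 points > Collector 1 2,360 points > Collector 4 2,170 points > Collector 2 2,130 points.
Collector 3 is the highest bidder, so Collector 3 wins.
Under the second-price rule, the price is the second-highest bid: 2,360 points.
Surplus = 2,460 points − 2,360 points = 100 points.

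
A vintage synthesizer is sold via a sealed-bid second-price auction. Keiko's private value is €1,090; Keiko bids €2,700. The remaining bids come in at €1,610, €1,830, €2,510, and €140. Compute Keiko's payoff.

Highest competing bid: €2,510.
Keiko's bid €2,700 is the highest overall, so Keiko wins and pays the second-highest bid, €2,510.
Payoff = value − price = €1,090 − €2,510 = -€1,420.
Overbidding won the item at a price above value — truthful bidding would have avoided this loss.

Keiko's payoff: -€1,420.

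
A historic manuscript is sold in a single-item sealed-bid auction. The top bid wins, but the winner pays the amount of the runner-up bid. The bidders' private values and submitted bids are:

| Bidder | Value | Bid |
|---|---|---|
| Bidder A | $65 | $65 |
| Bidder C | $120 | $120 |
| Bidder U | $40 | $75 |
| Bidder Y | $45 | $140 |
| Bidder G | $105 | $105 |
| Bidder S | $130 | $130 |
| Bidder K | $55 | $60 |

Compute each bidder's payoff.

Payoffs: Bidder A $0, Bidder C $0, Bidder U $0, Bidder Y -$85, Bidder G $0, Bidder S $0, Bidder K $0.

Bids in descending order: Bidder Y $140; Bidder S $130; Bidder C $120; Bidder G $105; Bidder U $75; Bidder A $65; Bidder K $60.
Bidder Y has the top bid and wins; the price is the second-highest bid, $130.
Bidder Y's payoff = $45 − $130 = -$85. All other bidders lose, so their payoff is 0.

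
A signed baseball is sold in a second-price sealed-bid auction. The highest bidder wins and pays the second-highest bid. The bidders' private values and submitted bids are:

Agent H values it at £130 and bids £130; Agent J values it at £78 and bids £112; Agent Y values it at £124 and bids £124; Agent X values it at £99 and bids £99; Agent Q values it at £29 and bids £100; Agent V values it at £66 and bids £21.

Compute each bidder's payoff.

Agent H £6, Agent J £0, Agent Y £0, Agent X £0, Agent Q £0, Agent V £0.

Bids in descending order: Agent H £130; Agent Y £124; Agent J £112; Agent Q £100; Agent X £99; Agent V £21.
Agent H has the top bid and wins; the price is the second-highest bid, £124.
Agent H's payoff = £130 − £124 = £6. All other bidders lose, so their payoff is 0.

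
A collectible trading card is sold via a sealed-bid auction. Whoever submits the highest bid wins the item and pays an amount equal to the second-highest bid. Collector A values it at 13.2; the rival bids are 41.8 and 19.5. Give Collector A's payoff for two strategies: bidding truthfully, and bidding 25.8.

The highest competing bid is 41.8.
Bidding truthfully at 13.2: the top bid is 41.8 (a rival), so Collector A loses. Payoff = 0.0.
Bidding 25.8: the top bid is 41.8 (a rival), so Collector A loses. Payoff = 0.0.

Truthful: 0.0; alternative: 0.0.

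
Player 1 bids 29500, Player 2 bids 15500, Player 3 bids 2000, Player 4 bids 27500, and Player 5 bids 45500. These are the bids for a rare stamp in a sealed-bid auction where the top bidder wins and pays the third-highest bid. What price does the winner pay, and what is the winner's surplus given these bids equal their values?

Ranking the bids: Player 5 45500, then Player 1 29500, then Player 4 27500, then Player 2 15500, then Player 3 2000.
Player 5 is the highest bidder, so Player 5 wins.
Under the third-price rule, the price is the third-highest bid: 27500.
Surplus = 45500 − 27500 = 18000.

Price 27500; surplus 18000.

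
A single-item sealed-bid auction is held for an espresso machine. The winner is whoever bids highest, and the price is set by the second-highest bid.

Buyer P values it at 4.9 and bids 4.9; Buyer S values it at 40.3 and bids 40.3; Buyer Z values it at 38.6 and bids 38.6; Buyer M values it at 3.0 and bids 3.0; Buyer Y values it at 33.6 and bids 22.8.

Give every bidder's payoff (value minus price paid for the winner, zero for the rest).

Payoffs: Buyer P 0.0, Buyer S 1.7, Buyer Z 0.0, Buyer M 0.0, Buyer Y 0.0.

Ranking the bids: Buyer S 40.3; Buyer Z 38.6; Buyer Y 22.8; Buyer P 4.9; Buyer M 3.0.
Buyer S has the top bid and wins; the price is the second-highest bid, 38.6.
Buyer S's payoff = 40.3 − 38.6 = 1.7. All other bidders lose, so their payoff is 0.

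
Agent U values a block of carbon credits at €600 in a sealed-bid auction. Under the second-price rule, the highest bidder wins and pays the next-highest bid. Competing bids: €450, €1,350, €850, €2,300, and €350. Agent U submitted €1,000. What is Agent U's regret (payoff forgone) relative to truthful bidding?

The highest competing bid is €2,300.
Bidding truthfully at €600: the top bid is €2,300 (a rival), so Agent U loses. Payoff = €0.
Bidding €1,000: the top bid is €2,300 (a rival), so Agent U loses. Payoff = €0.
Regret = truthful payoff − actual payoff = €0 − €0 = €0.
The bid only affects whether you win, not the price — here both bids land on the same side of the top rival bid, so the deviation is payoff-neutral.

Regret: €0.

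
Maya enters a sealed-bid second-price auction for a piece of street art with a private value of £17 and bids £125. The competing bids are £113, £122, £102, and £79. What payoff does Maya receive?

Maya's payoff: -£105.

Highest competing bid: £122.
Maya's bid £125 is the highest overall, so Maya wins and pays the second-highest bid, £122.
Payoff = value − price = £17 − £122 = -£105.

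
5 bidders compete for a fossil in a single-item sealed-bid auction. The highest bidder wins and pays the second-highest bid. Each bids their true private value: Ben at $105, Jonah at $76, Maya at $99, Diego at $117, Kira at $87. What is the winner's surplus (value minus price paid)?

Sorted high to low: Diego $117, then Ben $105, then Maya $99, then Kira $87, then Jonah $76.
Diego wins with the top bid and pays the second-highest, $105.
Surplus = $117 − $105 = $12.

$12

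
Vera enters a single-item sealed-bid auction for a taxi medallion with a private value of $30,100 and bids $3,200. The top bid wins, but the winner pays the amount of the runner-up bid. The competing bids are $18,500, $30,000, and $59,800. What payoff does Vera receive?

Highest competing bid: $59,800.
Vera's bid $3,200 is not the highest, so Vera loses, pays nothing, and earns zero payoff.

$0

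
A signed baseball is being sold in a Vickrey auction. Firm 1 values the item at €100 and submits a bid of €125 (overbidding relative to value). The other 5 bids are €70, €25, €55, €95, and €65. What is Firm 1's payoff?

Highest competing bid: €95.
Firm 1's bid €125 is the highest overall, so Firm 1 wins and pays the second-highest bid, €95.
Payoff = value − price = €100 − €95 = €5.

€5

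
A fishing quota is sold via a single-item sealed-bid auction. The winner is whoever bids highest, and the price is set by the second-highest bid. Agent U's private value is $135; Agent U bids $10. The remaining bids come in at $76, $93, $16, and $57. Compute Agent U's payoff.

Agent U's payoff: $0.

Highest competing bid: $93.
Agent U's bid $10 is not the highest, so Agent U loses, pays nothing, and earns zero payoff.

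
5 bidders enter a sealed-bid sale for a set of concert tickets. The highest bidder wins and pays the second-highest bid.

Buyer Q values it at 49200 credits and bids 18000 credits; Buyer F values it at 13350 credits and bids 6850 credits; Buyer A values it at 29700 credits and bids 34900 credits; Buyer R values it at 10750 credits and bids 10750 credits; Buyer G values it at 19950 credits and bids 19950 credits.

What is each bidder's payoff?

Ranking the bids: Buyer A 34900 credits, then Buyer G 19950 credits, then Buyer Q 18000 credits, then Buyer R 10750 credits, then Buyer F 6850 credits.
Buyer A has the top bid and wins; the price is the second-highest bid, 19950 credits.
Buyer A's payoff = 29700 credits − 19950 credits = 9750 credits. All other bidders lose, so their payoff is 0.

Payoffs: Buyer Q 0 credits, Buyer F 0 credits, Buyer A 9750 credits, Buyer R 0 credits, Buyer G 0 credits.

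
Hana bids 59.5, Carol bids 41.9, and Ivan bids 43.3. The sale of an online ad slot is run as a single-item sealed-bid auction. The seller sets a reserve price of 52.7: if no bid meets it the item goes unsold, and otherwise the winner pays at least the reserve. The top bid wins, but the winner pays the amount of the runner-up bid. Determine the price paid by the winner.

Price paid: 52.7.

Bids in descending order: Hana 59.5; Ivan 43.3; Carol 41.9.
Hana has the highest bid, so Hana wins.
The second-highest bid is 43.3, but the reserve 52.7 is higher, so the price is the reserve.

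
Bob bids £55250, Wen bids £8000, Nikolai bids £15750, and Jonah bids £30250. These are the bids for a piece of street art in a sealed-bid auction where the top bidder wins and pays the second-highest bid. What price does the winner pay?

£30250

Ordered from highest: Bob £55250; Jonah £30250; Nikolai £15750; Wen £8000.
Bob is the highest bidder, so Bob wins.
Under the second-price rule, the price is the second-highest bid: £30250.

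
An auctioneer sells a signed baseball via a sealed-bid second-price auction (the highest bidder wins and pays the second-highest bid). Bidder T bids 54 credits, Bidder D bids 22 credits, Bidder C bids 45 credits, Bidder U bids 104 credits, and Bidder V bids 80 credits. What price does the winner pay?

Ordered from highest: Bidder U 104 credits, then Bidder V 80 credits, then Bidder T 54 credits, then Bidder C 45 credits, then Bidder D 22 credits.
Bidder U is the highest bidder, so Bidder U wins.
Under the second-price rule, the price is the second-highest bid: 80 credits.

Price paid: 80 credits.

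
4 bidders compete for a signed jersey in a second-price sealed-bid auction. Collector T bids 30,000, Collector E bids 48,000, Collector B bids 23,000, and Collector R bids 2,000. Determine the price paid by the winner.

30,000

Bids in descending order: Collector E 48,000 > Collector T 30,000 > Collector B 23,000 > Collector R 2,000.
Collector E has the highest bid, so Collector E wins.
The second-highest bid is 30,000, so that is what Collector E pays.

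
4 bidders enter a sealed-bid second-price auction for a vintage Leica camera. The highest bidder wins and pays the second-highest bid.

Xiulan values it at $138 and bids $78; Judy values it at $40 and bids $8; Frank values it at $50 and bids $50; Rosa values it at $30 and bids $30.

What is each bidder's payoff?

Xiulan $88, Judy $0, Frank $0, Rosa $0.

Sorted high to low: Xiulan $78 > Frank $50 > Rosa $30 > Judy $8.
Xiulan has the top bid and wins; the price is the second-highest bid, $50.
Xiulan's payoff = $138 − $50 = $88. All other bidders lose, so their payoff is 0.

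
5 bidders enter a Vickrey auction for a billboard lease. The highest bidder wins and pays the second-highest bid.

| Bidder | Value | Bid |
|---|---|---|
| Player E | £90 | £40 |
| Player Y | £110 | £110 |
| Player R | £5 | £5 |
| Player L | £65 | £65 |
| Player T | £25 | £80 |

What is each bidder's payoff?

Sorted high to low: Player Y £110; Player T £80; Player L £65; Player E £40; Player R £5.
Player Y has the top bid and wins; the price is the second-highest bid, £80.
Player Y's payoff = £110 − £80 = £30. All other bidders lose, so their payoff is 0.

Player E £0, Player Y £30, Player R £0, Player L £0, Player T £0.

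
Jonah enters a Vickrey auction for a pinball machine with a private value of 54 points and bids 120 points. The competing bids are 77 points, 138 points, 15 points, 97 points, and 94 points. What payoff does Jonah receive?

Highest competing bid: 138 points.
Jonah's bid 120 points is not the highest, so Jonah loses, pays nothing, and earns zero payoff.

Payoff = 0 points.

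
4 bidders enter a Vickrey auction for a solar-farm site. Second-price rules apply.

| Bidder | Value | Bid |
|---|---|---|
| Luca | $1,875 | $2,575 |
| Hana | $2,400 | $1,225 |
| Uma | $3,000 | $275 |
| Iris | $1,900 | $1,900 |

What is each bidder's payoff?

Payoffs: Luca -$25, Hana $0, Uma $0, Iris $0.

Bids in descending order: Luca $2,575, then Iris $1,900, then Hana $1,225, then Uma $275.
Luca has the top bid and wins; the price is the second-highest bid, $1,900.
Luca's payoff = $1,875 − $1,900 = -$25. All other bidders lose, so their payoff is 0.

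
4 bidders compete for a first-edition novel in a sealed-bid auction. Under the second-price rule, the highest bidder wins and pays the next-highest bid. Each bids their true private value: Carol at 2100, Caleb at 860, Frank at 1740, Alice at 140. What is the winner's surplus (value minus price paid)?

Ordered from highest: Carol 2100, then Frank 1740, then Caleb 860, then Alice 140.
Carol wins with the top bid and pays the second-highest, 1740.
Surplus = 2100 − 1740 = 360.

Winner's surplus: 360.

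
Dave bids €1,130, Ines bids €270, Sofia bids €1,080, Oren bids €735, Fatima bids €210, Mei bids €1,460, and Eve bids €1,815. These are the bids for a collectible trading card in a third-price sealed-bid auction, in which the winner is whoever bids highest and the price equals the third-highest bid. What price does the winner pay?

€1,130

Bids in descending order: Eve €1,815; Mei €1,460; Dave €1,130; Sofia €1,080; Oren €735; Ines €270; Fatima €210.
Eve is the highest bidder, so Eve wins.
Under the third-price rule, the price is the third-highest bid: €1,130.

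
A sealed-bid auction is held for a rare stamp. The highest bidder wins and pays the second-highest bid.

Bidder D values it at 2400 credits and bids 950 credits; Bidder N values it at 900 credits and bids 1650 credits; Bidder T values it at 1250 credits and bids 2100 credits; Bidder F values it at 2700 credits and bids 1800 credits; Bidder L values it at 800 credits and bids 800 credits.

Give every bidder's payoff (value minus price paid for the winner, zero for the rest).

Sorted high to low: Bidder T 2100 credits > Bidder F 1800 credits > Bidder N 1650 credits > Bidder D 950 credits > Bidder L 800 credits.
Bidder T has the top bid and wins; the price is the second-highest bid, 1800 credits.
Bidder T's payoff = 1250 credits − 1800 credits = -550 credits. All other bidders lose, so their payoff is 0.

Bidder D 0 credits, Bidder N 0 credits, Bidder T -550 credits, Bidder F 0 credits, Bidder L 0 credits.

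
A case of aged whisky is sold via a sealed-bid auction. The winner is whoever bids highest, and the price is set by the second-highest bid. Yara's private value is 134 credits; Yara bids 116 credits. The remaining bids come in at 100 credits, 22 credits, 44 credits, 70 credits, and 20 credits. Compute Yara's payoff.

Yara's payoff: 34 credits.

Highest competing bid: 100 credits.
Yara's bid 116 credits is the highest overall, so Yara wins and pays the second-highest bid, 100 credits.
Payoff = value − price = 134 credits − 100 credits = 34 credits.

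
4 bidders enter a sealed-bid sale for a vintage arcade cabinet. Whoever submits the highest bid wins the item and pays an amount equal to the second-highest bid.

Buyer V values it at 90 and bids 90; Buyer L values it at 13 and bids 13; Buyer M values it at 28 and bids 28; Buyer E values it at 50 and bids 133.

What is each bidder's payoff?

Buyer V 0, Buyer L 0, Buyer M 0, Buyer E -40.

Bids in descending order: Buyer E 133, then Buyer V 90, then Buyer M 28, then Buyer L 13.
Buyer E has the top bid and wins; the price is the second-highest bid, 90.
Buyer E's payoff = 50 − 90 = -40. All other bidders lose, so their payoff is 0.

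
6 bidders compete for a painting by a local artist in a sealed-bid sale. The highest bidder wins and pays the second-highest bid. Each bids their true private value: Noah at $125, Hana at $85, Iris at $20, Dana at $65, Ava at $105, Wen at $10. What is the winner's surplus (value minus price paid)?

Sorted high to low: Noah $125, then Ava $105, then Hana $85, then Dana $65, then Iris $20, then Wen $10.
Noah wins with the top bid and pays the second-highest, $105.
Surplus = $125 − $105 = $20.

Winner's surplus: $20.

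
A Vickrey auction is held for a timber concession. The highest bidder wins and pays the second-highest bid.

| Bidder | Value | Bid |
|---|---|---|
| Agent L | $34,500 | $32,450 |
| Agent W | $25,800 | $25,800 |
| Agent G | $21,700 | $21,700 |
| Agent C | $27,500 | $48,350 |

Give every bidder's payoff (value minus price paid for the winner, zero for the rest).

Payoffs: Agent L $0, Agent W $0, Agent G $0, Agent C -$4,950.

Bids in descending order: Agent C $48,350, then Agent L $32,450, then Agent W $25,800, then Agent G $21,700.
Agent C has the top bid and wins; the price is the second-highest bid, $32,450.
Agent C's payoff = $27,500 − $32,450 = -$4,950. All other bidders lose, so their payoff is 0.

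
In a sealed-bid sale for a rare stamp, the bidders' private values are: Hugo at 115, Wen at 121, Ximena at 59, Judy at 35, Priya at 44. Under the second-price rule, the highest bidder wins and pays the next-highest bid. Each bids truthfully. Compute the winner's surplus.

Ranking the bids: Wen 121; Hugo 115; Ximena 59; Priya 44; Judy 35.
Wen wins with the top bid and pays the second-highest, 115.
Surplus = 121 − 115 = 6.

Surplus = 6.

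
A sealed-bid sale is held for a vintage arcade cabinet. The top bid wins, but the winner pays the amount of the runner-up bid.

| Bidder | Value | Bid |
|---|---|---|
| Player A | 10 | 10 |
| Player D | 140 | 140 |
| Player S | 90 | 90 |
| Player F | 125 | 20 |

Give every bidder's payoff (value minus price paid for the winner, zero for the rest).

Bids in descending order: Player D 140; Player S 90; Player F 20; Player A 10.
Player D has the top bid and wins; the price is the second-highest bid, 90.
Player D's payoff = 140 − 90 = 50. All other bidders lose, so their payoff is 0.

Payoffs: Player A 0, Player D 50, Player S 0, Player F 0.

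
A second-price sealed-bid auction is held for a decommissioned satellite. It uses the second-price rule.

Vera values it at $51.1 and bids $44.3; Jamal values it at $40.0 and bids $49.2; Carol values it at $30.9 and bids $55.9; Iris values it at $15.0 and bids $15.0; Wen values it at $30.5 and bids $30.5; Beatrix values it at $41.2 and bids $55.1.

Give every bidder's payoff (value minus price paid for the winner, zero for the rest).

Vera $0.0, Jamal $0.0, Carol -$24.2, Iris $0.0, Wen $0.0, Beatrix $0.0.

Bids in descending order: Carol $55.9; Beatrix $55.1; Jamal $49.2; Vera $44.3; Wen $30.5; Iris $15.0.
Carol has the top bid and wins; the price is the second-highest bid, $55.1.
Carol's payoff = $30.9 − $55.1 = -$24.2. All other bidders lose, so their payoff is 0.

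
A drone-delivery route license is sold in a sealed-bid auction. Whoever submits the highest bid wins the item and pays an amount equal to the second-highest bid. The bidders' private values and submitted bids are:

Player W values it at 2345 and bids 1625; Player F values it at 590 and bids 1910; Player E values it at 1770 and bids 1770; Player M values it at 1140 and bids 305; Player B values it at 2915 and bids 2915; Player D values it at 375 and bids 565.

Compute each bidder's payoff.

Bids in descending order: Player B 2915 > Player F 1910 > Player E 1770 > Player W 1625 > Player D 565 > Player M 305.
Player B has the top bid and wins; the price is the second-highest bid, 1910.
Player B's payoff = 2915 − 1910 = 1005. All other bidders lose, so their payoff is 0.

Player W 0, Player F 0, Player E 0, Player M 0, Player B 1005, Player D 0.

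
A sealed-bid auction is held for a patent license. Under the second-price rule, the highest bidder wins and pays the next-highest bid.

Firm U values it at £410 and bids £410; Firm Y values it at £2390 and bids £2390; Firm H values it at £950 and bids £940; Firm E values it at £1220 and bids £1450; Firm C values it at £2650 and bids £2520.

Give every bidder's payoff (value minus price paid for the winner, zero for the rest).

Ordered from highest: Firm C £2520, then Firm Y £2390, then Firm E £1450, then Firm H £940, then Firm U £410.
Firm C has the top bid and wins; the price is the second-highest bid, £2390.
Firm C's payoff = £2650 − £2390 = £260. All other bidders lose, so their payoff is 0.

Firm U £0, Firm Y £0, Firm H £0, Firm E £0, Firm C £260.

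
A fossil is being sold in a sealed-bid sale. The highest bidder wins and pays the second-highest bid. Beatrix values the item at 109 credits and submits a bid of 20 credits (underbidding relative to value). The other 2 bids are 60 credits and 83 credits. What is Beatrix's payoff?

Highest competing bid: 83 credits.
Beatrix's bid 20 credits is not the highest, so Beatrix loses, pays nothing, and earns zero payoff.

0 credits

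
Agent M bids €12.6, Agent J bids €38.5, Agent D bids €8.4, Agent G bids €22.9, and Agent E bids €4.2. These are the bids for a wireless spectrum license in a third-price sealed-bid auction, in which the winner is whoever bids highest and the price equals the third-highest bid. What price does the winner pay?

€12.6

Sorted high to low: Agent J €38.5; Agent G €22.9; Agent M €12.6; Agent D €8.4; Agent E €4.2.
Agent J is the highest bidder, so Agent J wins.
Under the third-price rule, the price is the third-highest bid: €12.6.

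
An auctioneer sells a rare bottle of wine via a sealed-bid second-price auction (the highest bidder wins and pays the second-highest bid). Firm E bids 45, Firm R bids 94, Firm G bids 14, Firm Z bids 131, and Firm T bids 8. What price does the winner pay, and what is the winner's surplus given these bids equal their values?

Bids in descending order: Firm Z 131, then Firm R 94, then Firm E 45, then Firm G 14, then Firm T 8.
Firm Z is the highest bidder, so Firm Z wins.
Under the second-price rule, the price is the second-highest bid: 94.
Surplus = 131 − 94 = 37.

Price 94; surplus 37.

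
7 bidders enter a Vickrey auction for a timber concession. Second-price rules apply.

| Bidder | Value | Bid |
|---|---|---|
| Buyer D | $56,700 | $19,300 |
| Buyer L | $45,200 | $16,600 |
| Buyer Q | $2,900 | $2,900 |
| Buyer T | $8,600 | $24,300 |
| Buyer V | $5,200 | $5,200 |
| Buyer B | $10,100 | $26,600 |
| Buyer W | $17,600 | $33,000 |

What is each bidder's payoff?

Buyer D $0, Buyer L $0, Buyer Q $0, Buyer T $0, Buyer V $0, Buyer B $0, Buyer W -$9,000.

Ordered from highest: Buyer W $33,000; Buyer B $26,600; Buyer T $24,300; Buyer D $19,300; Buyer L $16,600; Buyer V $5,200; Buyer Q $2,900.
Buyer W has the top bid and wins; the price is the second-highest bid, $26,600.
Buyer W's payoff = $17,600 − $26,600 = -$9,000. All other bidders lose, so their payoff is 0.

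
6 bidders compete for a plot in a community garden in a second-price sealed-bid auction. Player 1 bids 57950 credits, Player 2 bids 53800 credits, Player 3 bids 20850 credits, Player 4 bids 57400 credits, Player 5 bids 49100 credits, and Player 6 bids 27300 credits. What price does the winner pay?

Ordered from highest: Player 1 57950 credits > Player 4 57400 credits > Player 2 53800 credits > Player 5 49100 credits > Player 6 27300 credits > Player 3 20850 credits.
Player 1 has the highest bid, so Player 1 wins.
The second-highest bid is 57400 credits, so that is what Player 1 pays.

Price paid: 57400 credits.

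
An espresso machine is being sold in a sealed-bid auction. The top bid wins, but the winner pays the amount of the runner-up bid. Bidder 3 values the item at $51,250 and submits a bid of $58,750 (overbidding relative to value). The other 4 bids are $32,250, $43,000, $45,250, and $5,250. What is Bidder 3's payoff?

Highest competing bid: $45,250.
Bidder 3's bid $58,750 is the highest overall, so Bidder 3 wins and pays the second-highest bid, $45,250.
Payoff = value − price = $51,250 − $45,250 = $6,000.

$6,000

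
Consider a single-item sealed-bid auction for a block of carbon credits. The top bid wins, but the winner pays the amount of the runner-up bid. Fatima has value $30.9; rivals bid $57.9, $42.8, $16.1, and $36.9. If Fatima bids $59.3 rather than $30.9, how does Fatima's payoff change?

Payoff change: -$27.0.

The highest competing bid is $57.9.
Bidding truthfully at $30.9: the top bid is $57.9 (a rival), so Fatima loses. Payoff = $0.0.
Bidding $59.3: Fatima has the top bid, wins, and pays the second-highest bid $57.9. Payoff = $30.9 − $57.9 = -$27.0.
Change = -$27.0 − $0.0 = -$27.0.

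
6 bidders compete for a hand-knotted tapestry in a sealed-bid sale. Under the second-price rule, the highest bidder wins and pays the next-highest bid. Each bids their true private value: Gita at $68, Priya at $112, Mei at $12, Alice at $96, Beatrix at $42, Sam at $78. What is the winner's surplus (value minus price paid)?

Winner's surplus: $16.

Sorted high to low: Priya $112; Alice $96; Sam $78; Gita $68; Beatrix $42; Mei $12.
Priya wins with the top bid and pays the second-highest, $96.
Surplus = $112 − $96 = $16.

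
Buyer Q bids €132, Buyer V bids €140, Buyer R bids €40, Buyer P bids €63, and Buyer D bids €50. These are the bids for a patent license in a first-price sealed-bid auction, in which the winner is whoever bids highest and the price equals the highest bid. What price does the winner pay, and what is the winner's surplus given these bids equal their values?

Bids in descending order: Buyer V €140; Buyer Q €132; Buyer P €63; Buyer D €50; Buyer R €40.
Buyer V is the highest bidder, so Buyer V wins.
Under the first-price rule, the price is the highest bid: €140.
Surplus = €140 − €140 = €0.

Price €140; surplus €0.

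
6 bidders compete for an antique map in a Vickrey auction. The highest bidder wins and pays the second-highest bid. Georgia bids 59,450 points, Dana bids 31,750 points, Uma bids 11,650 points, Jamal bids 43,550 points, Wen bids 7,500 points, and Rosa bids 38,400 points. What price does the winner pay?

Sorted high to low: Georgia 59,450 points; Jamal 43,550 points; Rosa 38,400 points; Dana 31,750 points; Uma 11,650 points; Wen 7,500 points.
Georgia has the highest bid, so Georgia wins.
The second-highest bid is 43,550 points, so that is what Georgia pays.

The winner pays 43,550 points.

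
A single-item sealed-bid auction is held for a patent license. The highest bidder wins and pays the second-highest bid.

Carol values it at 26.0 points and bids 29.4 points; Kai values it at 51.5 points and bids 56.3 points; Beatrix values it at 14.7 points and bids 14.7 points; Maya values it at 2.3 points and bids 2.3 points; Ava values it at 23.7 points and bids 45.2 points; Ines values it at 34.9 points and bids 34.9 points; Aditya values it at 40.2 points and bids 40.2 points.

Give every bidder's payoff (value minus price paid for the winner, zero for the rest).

Ordered from highest: Kai 56.3 points; Ava 45.2 points; Aditya 40.2 points; Ines 34.9 points; Carol 29.4 points; Beatrix 14.7 points; Maya 2.3 points.
Kai has the top bid and wins; the price is the second-highest bid, 45.2 points.
Kai's payoff = 51.5 points − 45.2 points = 6.3 points. All other bidders lose, so their payoff is 0.

Payoffs: Carol 0.0 points, Kai 6.3 points, Beatrix 0.0 points, Maya 0.0 points, Ava 0.0 points, Ines 0.0 points, Aditya 0.0 points.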